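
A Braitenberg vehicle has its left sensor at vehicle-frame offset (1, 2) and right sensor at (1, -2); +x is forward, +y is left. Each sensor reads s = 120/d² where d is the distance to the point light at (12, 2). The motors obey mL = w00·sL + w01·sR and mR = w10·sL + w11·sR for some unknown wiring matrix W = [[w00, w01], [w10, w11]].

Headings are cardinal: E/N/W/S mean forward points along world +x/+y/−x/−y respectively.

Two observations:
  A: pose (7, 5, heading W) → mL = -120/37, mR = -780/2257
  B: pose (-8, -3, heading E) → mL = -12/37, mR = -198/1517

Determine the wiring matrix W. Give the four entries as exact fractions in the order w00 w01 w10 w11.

obs A: pose=(7,5,W) → sL=120/37, sR=120/61, mL=-120/37, mR=-780/2257
obs B: pose=(-8,-3,E) → sL=12/37, sR=12/41, mL=-12/37, mR=-198/1517
sensor matrix S = [[120/37, 120/61], [12/37, 12/41]]; det S = 28800/92537
solve [mL_A; mL_B] = S·[w00; w01] and [mR_A; mR_B] = S·[w10; w11]:
  w00 = -1, w01 = 0, w10 = 1/2, w11 = -1

-1 0 1/2 -1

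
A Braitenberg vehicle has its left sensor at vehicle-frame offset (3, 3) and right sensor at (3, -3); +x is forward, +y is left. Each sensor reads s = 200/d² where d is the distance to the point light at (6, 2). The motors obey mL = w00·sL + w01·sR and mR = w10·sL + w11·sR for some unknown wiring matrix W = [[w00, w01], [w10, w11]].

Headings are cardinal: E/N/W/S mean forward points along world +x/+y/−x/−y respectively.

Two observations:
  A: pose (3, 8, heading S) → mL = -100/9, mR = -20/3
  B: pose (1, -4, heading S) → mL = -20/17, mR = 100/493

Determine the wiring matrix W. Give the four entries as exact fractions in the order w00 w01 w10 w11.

-1/2 0 -1/2 1

obs A: pose=(3,8,S) → sL=200/9, sR=40/9, mL=-100/9, mR=-20/3
obs B: pose=(1,-4,S) → sL=40/17, sR=40/29, mL=-20/17, mR=100/493
sensor matrix S = [[200/9, 40/9], [40/17, 40/29]]; det S = 89600/4437
solve [mL_A; mL_B] = S·[w00; w01] and [mR_A; mR_B] = S·[w10; w11]:
  w00 = -1/2, w01 = 0, w10 = -1/2, w11 = 1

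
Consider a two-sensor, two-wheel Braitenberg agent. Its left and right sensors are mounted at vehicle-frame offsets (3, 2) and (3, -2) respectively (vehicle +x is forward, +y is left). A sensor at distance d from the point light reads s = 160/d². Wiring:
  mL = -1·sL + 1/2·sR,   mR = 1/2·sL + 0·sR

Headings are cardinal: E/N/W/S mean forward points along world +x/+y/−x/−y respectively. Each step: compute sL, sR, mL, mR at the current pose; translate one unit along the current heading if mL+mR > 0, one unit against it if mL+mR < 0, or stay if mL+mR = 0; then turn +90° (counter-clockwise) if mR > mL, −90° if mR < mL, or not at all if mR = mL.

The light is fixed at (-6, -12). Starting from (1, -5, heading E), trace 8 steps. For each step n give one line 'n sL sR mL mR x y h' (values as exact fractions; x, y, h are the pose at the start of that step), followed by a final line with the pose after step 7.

n=0: pose=(1,-5,E); sL=160/181, sR=32/25; mL=-1104/4525, mR=80/181; mL+mR=896/4525 → advance +1; mR−mL=3104/4525 → turn +1·90°
n=1: pose=(2,-5,N); sL=20/17, sR=4/5; mL=-66/85, mR=10/17; mL+mR=-16/85 → advance -1; mR−mL=116/85 → turn +1·90°
n=2: pose=(2,-6,W); sL=160/41, sR=160/89; mL=-10960/3649, mR=80/41; mL+mR=-3840/3649 → advance -1; mR−mL=18080/3649 → turn +1·90°
n=3: pose=(3,-6,S); sL=16/13, sR=80/29; mL=56/377, mR=8/13; mL+mR=288/377 → advance +1; mR−mL=176/377 → turn +1·90°
n=4: pose=(3,-7,E); sL=160/193, sR=160/153; mL=-9040/29529, mR=80/193; mL+mR=3200/29529 → advance +1; mR−mL=21280/29529 → turn +1·90°
n=5: pose=(4,-7,N); sL=5/4, sR=10/13; mL=-45/52, mR=5/8; mL+mR=-25/104 → advance -1; mR−mL=155/104 → turn +1·90°
n=6: pose=(4,-8,W); sL=160/53, sR=32/17; mL=-1872/901, mR=80/53; mL+mR=-512/901 → advance -1; mR−mL=3232/901 → turn +1·90°
n=7: pose=(5,-8,S); sL=16/17, sR=80/41; mL=24/697, mR=8/17; mL+mR=352/697 → advance +1; mR−mL=304/697 → turn +1·90°

0 160/181 32/25 -1104/4525 80/181 1 -5 E
1 20/17 4/5 -66/85 10/17 2 -5 N
2 160/41 160/89 -10960/3649 80/41 2 -6 W
3 16/13 80/29 56/377 8/13 3 -6 S
4 160/193 160/153 -9040/29529 80/193 3 -7 E
5 5/4 10/13 -45/52 5/8 4 -7 N
6 160/53 32/17 -1872/901 80/53 4 -8 W
7 16/17 80/41 24/697 8/17 5 -8 S
final 5 -9 E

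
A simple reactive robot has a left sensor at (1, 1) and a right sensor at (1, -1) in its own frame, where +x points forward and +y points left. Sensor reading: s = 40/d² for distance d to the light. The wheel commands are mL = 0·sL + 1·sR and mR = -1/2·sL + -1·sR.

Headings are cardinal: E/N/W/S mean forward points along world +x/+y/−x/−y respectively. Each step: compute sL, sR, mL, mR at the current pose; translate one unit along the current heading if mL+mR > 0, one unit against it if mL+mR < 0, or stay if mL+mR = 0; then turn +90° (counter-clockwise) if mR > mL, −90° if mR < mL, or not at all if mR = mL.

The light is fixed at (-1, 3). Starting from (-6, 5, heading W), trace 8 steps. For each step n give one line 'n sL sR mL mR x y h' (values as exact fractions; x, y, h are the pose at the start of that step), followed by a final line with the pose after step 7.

0 40/37 8/9 8/9 -476/333 -6 5 W
1 20/17 20/9 20/9 -430/153 -5 5 N
2 40/13 40/9 40/9 -700/117 -5 4 E
3 5/2 10/9 10/9 -85/36 -6 4 S
4 40/37 8/9 8/9 -476/333 -6 5 W
5 20/17 20/9 20/9 -430/153 -5 5 N
6 40/13 40/9 40/9 -700/117 -5 4 E
7 5/2 10/9 10/9 -85/36 -6 4 S
final -6 5 W

n=0: pose=(-6,5,W); sL=40/37, sR=8/9; mL=8/9, mR=-476/333; mL+mR=-20/37 → advance -1; mR−mL=-772/333 → turn -1·90°
n=1: pose=(-5,5,N); sL=20/17, sR=20/9; mL=20/9, mR=-430/153; mL+mR=-10/17 → advance -1; mR−mL=-770/153 → turn -1·90°
n=2: pose=(-5,4,E); sL=40/13, sR=40/9; mL=40/9, mR=-700/117; mL+mR=-20/13 → advance -1; mR−mL=-1220/117 → turn -1·90°
n=3: pose=(-6,4,S); sL=5/2, sR=10/9; mL=10/9, mR=-85/36; mL+mR=-5/4 → advance -1; mR−mL=-125/36 → turn -1·90°
n=4: pose=(-6,5,W); sL=40/37, sR=8/9; mL=8/9, mR=-476/333; mL+mR=-20/37 → advance -1; mR−mL=-772/333 → turn -1·90°
n=5: pose=(-5,5,N); sL=20/17, sR=20/9; mL=20/9, mR=-430/153; mL+mR=-10/17 → advance -1; mR−mL=-770/153 → turn -1·90°
n=6: pose=(-5,4,E); sL=40/13, sR=40/9; mL=40/9, mR=-700/117; mL+mR=-20/13 → advance -1; mR−mL=-1220/117 → turn -1·90°
n=7: pose=(-6,4,S); sL=5/2, sR=10/9; mL=10/9, mR=-85/36; mL+mR=-5/4 → advance -1; mR−mL=-125/36 → turn -1·90°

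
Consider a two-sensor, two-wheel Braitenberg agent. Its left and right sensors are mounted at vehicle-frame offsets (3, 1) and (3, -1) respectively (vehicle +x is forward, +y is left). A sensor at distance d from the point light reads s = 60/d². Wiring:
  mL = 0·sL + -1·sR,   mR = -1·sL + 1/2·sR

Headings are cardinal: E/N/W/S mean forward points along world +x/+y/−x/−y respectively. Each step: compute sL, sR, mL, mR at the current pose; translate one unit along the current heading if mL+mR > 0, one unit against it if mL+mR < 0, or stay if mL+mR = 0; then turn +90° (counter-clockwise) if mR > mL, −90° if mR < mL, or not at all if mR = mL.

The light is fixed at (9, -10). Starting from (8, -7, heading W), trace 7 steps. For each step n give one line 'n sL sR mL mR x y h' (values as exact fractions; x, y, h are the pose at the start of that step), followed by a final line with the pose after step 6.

0 3 15/8 -15/8 -33/16 8 -7 W
1 60/37 60/37 -60/37 -30/37 9 -7 N
2 6 10/3 -10/3 -13/3 9 -8 W
3 12/5 60/29 -60/29 -198/145 10 -8 N
4 15 15/2 -15/2 -45/4 10 -9 W
5 60/17 12/5 -12/5 -198/85 11 -9 N
6 30 30 -30 -15 11 -10 W
final 12 -10 S

n=0: pose=(8,-7,W); sL=3, sR=15/8; mL=-15/8, mR=-33/16; mL+mR=-63/16 → advance -1; mR−mL=-3/16 → turn -1·90°
n=1: pose=(9,-7,N); sL=60/37, sR=60/37; mL=-60/37, mR=-30/37; mL+mR=-90/37 → advance -1; mR−mL=30/37 → turn +1·90°
n=2: pose=(9,-8,W); sL=6, sR=10/3; mL=-10/3, mR=-13/3; mL+mR=-23/3 → advance -1; mR−mL=-1 → turn -1·90°
n=3: pose=(10,-8,N); sL=12/5, sR=60/29; mL=-60/29, mR=-198/145; mL+mR=-498/145 → advance -1; mR−mL=102/145 → turn +1·90°
n=4: pose=(10,-9,W); sL=15, sR=15/2; mL=-15/2, mR=-45/4; mL+mR=-75/4 → advance -1; mR−mL=-15/4 → turn -1·90°
n=5: pose=(11,-9,N); sL=60/17, sR=12/5; mL=-12/5, mR=-198/85; mL+mR=-402/85 → advance -1; mR−mL=6/85 → turn +1·90°
n=6: pose=(11,-10,W); sL=30, sR=30; mL=-30, mR=-15; mL+mR=-45 → advance -1; mR−mL=15 → turn +1·90°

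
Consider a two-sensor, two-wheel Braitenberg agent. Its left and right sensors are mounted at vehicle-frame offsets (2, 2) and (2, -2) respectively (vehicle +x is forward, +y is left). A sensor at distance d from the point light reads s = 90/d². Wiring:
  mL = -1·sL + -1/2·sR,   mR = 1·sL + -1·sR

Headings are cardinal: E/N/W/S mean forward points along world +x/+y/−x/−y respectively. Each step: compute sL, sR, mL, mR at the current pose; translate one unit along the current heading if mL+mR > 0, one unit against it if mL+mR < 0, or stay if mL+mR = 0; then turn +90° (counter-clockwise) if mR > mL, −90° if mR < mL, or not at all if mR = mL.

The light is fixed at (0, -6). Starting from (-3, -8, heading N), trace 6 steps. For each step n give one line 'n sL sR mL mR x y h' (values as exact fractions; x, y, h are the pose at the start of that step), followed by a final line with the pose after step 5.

0 18/5 90 -243/5 -432/5 -3 -8 N
1 45 45/13 -1215/26 540/13 -3 -9 E
2 90/37 18 -423/37 -576/37 -4 -9 N
3 45/4 9/4 -99/8 9 -4 -10 E
4 90/53 90/13 -3555/689 -3600/689 -5 -10 N
5 5 45/29 -335/58 100/29 -5 -11 E
final -6 -11 N

n=0: pose=(-3,-8,N); sL=18/5, sR=90; mL=-243/5, mR=-432/5; mL+mR=-135 → advance -1; mR−mL=-189/5 → turn -1·90°
n=1: pose=(-3,-9,E); sL=45, sR=45/13; mL=-1215/26, mR=540/13; mL+mR=-135/26 → advance -1; mR−mL=2295/26 → turn +1·90°
n=2: pose=(-4,-9,N); sL=90/37, sR=18; mL=-423/37, mR=-576/37; mL+mR=-27 → advance -1; mR−mL=-153/37 → turn -1·90°
n=3: pose=(-4,-10,E); sL=45/4, sR=9/4; mL=-99/8, mR=9; mL+mR=-27/8 → advance -1; mR−mL=171/8 → turn +1·90°
n=4: pose=(-5,-10,N); sL=90/53, sR=90/13; mL=-3555/689, mR=-3600/689; mL+mR=-135/13 → advance -1; mR−mL=-45/689 → turn -1·90°
n=5: pose=(-5,-11,E); sL=5, sR=45/29; mL=-335/58, mR=100/29; mL+mR=-135/58 → advance -1; mR−mL=535/58 → turn +1·90°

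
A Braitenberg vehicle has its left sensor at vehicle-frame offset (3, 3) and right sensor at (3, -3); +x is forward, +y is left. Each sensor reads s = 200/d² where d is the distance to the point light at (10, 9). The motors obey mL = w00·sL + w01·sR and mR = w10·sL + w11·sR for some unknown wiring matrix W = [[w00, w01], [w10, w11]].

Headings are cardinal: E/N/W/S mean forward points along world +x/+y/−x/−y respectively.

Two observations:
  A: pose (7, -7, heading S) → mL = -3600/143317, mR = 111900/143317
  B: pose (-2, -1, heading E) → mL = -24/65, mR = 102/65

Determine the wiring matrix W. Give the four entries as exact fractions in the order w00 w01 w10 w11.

obs A: pose=(7,-7,S) → sL=200/361, sR=200/397, mL=-3600/143317, mR=111900/143317
obs B: pose=(-2,-1,E) → sL=20/13, sR=4/5, mL=-24/65, mR=102/65
sensor matrix S = [[200/361, 200/397], [20/13, 4/5]]; det S = -618240/1863121
solve [mL_A; mL_B] = S·[w00; w01] and [mR_A; mR_B] = S·[w10; w11]:
  w00 = -1/2, w01 = 1/2, w10 = 1/2, w11 = 1

-1/2 1/2 1/2 1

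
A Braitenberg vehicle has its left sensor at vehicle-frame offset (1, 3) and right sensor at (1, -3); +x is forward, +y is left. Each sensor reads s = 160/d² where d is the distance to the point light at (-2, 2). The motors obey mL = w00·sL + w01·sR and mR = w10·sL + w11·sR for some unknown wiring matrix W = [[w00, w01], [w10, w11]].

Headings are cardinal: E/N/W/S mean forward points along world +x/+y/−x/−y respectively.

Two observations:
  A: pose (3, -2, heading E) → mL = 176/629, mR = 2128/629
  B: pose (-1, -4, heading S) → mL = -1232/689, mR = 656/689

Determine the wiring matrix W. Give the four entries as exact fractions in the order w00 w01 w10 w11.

1/2 -1 1 -1/2

obs A: pose=(3,-2,E) → sL=160/37, sR=32/17, mL=176/629, mR=2128/629
obs B: pose=(-1,-4,S) → sL=32/13, sR=160/53, mL=-1232/689, mR=656/689
sensor matrix S = [[160/37, 32/17], [32/13, 160/53]]; det S = 3649536/433381
solve [mL_A; mL_B] = S·[w00; w01] and [mR_A; mR_B] = S·[w10; w11]:
  w00 = 1/2, w01 = -1, w10 = 1, w11 = -1/2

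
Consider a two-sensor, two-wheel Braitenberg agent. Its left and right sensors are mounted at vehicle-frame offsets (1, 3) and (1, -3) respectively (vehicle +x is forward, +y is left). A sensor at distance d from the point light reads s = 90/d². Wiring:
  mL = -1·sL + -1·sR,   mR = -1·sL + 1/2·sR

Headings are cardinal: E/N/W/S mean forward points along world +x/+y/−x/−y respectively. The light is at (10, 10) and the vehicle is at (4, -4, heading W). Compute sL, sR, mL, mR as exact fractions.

45/169 9/17 -2286/2873 -9/5746

left sensor world pos  = (3, -7); dL² = 338
right sensor world pos = (3, -1); dR² = 170
sL = 90/338 = 45/169
sR = 90/170 = 9/17
mL = -1·sL + -1·sR = -2286/2873
mR = -1·sL + 1/2·sR = -9/5746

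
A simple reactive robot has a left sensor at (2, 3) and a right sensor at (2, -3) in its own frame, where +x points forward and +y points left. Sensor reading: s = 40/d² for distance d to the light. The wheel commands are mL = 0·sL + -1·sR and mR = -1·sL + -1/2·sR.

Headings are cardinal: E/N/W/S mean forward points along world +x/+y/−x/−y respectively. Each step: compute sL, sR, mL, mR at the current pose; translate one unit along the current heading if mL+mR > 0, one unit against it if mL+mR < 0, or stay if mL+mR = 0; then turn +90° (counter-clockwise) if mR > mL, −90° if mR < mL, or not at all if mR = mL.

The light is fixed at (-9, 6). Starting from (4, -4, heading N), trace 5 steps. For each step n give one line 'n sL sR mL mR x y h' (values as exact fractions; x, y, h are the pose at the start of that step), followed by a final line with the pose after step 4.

0 10/41 1/8 -1/8 -201/656 4 -4 N
1 40/289 40/421 -40/421 -22620/121669 4 -5 E
2 20/197 4/25 -4/25 -894/4925 3 -5 S
3 40/269 40/149 -40/149 -11340/40081 3 -4 W
4 10/41 1/8 -1/8 -201/656 4 -4 N
final 4 -5 E

n=0: pose=(4,-4,N); sL=10/41, sR=1/8; mL=-1/8, mR=-201/656; mL+mR=-283/656 → advance -1; mR−mL=-119/656 → turn -1·90°
n=1: pose=(4,-5,E); sL=40/289, sR=40/421; mL=-40/421, mR=-22620/121669; mL+mR=-34180/121669 → advance -1; mR−mL=-11060/121669 → turn -1·90°
n=2: pose=(3,-5,S); sL=20/197, sR=4/25; mL=-4/25, mR=-894/4925; mL+mR=-1682/4925 → advance -1; mR−mL=-106/4925 → turn -1·90°
n=3: pose=(3,-4,W); sL=40/269, sR=40/149; mL=-40/149, mR=-11340/40081; mL+mR=-22100/40081 → advance -1; mR−mL=-580/40081 → turn -1·90°
n=4: pose=(4,-4,N); sL=10/41, sR=1/8; mL=-1/8, mR=-201/656; mL+mR=-283/656 → advance -1; mR−mL=-119/656 → turn -1·90°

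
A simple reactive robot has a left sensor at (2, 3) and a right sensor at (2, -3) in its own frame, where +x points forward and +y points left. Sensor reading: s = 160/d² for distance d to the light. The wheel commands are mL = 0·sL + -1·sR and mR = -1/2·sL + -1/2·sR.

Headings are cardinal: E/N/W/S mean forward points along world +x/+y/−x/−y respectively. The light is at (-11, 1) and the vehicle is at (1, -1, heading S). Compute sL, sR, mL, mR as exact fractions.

left sensor world pos  = (4, -3); dL² = 241
right sensor world pos = (-2, -3); dR² = 97
sL = 160/241 = 160/241
sR = 160/97 = 160/97
mL = 0·sL + -1·sR = -160/97
mR = -1/2·sL + -1/2·sR = -27040/23377

160/241 160/97 -160/97 -27040/23377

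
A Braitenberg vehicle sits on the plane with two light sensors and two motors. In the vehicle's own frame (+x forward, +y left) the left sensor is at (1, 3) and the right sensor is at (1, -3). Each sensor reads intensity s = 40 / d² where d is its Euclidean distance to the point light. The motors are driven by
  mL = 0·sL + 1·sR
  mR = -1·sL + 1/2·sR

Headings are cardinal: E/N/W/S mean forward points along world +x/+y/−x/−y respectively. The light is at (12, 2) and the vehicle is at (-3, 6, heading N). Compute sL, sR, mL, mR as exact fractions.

left sensor world pos  = (-6, 7); dL² = 349
right sensor world pos = (0, 7); dR² = 169
sL = 40/349 = 40/349
sR = 40/169 = 40/169
mL = 0·sL + 1·sR = 40/169
mR = -1·sL + 1/2·sR = 220/58981

40/349 40/169 40/169 220/58981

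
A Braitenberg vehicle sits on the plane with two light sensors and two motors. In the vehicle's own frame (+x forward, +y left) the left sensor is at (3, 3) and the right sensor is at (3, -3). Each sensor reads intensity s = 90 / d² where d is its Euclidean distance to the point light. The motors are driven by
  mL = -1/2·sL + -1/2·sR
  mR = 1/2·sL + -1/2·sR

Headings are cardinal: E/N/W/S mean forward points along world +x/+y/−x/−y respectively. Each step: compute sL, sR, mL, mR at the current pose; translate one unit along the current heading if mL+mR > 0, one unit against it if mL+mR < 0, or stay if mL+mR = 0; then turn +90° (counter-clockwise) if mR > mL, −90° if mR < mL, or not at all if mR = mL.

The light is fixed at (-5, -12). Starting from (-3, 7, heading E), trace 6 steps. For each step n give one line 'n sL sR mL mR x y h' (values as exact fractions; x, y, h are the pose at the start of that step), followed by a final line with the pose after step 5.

0 90/509 90/281 -35550/143029 -10260/143029 -3 7 E
1 45/244 9/50 -2223/12200 27/12200 -4 7 N
2 90/229 18/89 -6066/20381 1944/20381 -4 6 W
3 9/25 45/113 -1071/2825 -54/2825 -3 6 S
4 90/509 90/281 -35550/143029 -10260/143029 -3 7 E
5 45/244 9/50 -2223/12200 27/12200 -4 7 N
final -4 6 W

n=0: pose=(-3,7,E); sL=90/509, sR=90/281; mL=-35550/143029, mR=-10260/143029; mL+mR=-90/281 → advance -1; mR−mL=90/509 → turn +1·90°
n=1: pose=(-4,7,N); sL=45/244, sR=9/50; mL=-2223/12200, mR=27/12200; mL+mR=-9/50 → advance -1; mR−mL=45/244 → turn +1·90°
n=2: pose=(-4,6,W); sL=90/229, sR=18/89; mL=-6066/20381, mR=1944/20381; mL+mR=-18/89 → advance -1; mR−mL=90/229 → turn +1·90°
n=3: pose=(-3,6,S); sL=9/25, sR=45/113; mL=-1071/2825, mR=-54/2825; mL+mR=-45/113 → advance -1; mR−mL=9/25 → turn +1·90°
n=4: pose=(-3,7,E); sL=90/509, sR=90/281; mL=-35550/143029, mR=-10260/143029; mL+mR=-90/281 → advance -1; mR−mL=90/509 → turn +1·90°
n=5: pose=(-4,7,N); sL=45/244, sR=9/50; mL=-2223/12200, mR=27/12200; mL+mR=-9/50 → advance -1; mR−mL=45/244 → turn +1·90°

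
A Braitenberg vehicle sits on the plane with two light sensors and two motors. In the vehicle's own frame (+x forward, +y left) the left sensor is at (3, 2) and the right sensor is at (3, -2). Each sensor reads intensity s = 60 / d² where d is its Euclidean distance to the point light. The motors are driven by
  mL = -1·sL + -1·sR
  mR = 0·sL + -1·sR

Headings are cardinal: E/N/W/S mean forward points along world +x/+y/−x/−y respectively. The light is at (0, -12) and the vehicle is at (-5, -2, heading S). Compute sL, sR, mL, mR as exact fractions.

30/29 30/49 -2340/1421 -30/49

left sensor world pos  = (-3, -5); dL² = 58
right sensor world pos = (-7, -5); dR² = 98
sL = 60/58 = 30/29
sR = 60/98 = 30/49
mL = -1·sL + -1·sR = -2340/1421
mR = 0·sL + -1·sR = -30/49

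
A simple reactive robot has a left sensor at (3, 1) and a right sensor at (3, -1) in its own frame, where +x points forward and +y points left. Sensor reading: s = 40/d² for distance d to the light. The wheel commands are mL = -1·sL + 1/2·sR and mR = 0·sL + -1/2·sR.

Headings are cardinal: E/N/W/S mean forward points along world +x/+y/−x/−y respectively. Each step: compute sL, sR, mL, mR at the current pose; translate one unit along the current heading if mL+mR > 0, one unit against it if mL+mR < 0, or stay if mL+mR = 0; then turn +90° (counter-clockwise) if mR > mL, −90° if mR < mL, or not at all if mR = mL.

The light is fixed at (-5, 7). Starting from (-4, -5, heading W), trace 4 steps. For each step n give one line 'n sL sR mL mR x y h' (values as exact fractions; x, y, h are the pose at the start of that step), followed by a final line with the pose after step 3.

0 40/173 8/25 -308/4325 -4/25 -4 -5 W
1 20/41 4/9 -98/369 -2/9 -3 -5 N
2 40/197 8/29 -372/5713 -4/29 -3 -6 W
3 5/13 10/29 -80/377 -5/29 -2 -6 N
final -2 -7 W

n=0: pose=(-4,-5,W); sL=40/173, sR=8/25; mL=-308/4325, mR=-4/25; mL+mR=-40/173 → advance -1; mR−mL=-384/4325 → turn -1·90°
n=1: pose=(-3,-5,N); sL=20/41, sR=4/9; mL=-98/369, mR=-2/9; mL+mR=-20/41 → advance -1; mR−mL=16/369 → turn +1·90°
n=2: pose=(-3,-6,W); sL=40/197, sR=8/29; mL=-372/5713, mR=-4/29; mL+mR=-40/197 → advance -1; mR−mL=-416/5713 → turn -1·90°
n=3: pose=(-2,-6,N); sL=5/13, sR=10/29; mL=-80/377, mR=-5/29; mL+mR=-5/13 → advance -1; mR−mL=15/377 → turn +1·90°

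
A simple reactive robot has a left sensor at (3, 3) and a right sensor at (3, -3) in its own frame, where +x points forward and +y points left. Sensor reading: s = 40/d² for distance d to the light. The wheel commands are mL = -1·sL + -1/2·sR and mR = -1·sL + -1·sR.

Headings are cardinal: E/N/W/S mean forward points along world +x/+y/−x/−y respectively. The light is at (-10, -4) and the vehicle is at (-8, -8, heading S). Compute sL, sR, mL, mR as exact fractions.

20/37 4/5 -174/185 -248/185

left sensor world pos  = (-5, -11); dL² = 74
right sensor world pos = (-11, -11); dR² = 50
sL = 40/74 = 20/37
sR = 40/50 = 4/5
mL = -1·sL + -1/2·sR = -174/185
mR = -1·sL + -1·sR = -248/185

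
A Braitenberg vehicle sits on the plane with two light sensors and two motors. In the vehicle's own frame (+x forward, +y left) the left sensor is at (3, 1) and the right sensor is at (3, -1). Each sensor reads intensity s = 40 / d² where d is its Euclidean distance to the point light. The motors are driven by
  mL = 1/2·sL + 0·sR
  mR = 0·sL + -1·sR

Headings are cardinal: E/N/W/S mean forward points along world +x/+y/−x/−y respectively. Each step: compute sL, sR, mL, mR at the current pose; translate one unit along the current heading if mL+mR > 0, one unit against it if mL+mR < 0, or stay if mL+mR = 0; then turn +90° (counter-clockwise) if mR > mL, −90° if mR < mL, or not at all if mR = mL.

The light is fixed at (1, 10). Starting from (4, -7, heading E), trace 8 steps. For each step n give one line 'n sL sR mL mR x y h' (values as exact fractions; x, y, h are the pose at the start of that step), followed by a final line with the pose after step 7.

0 10/73 1/9 5/73 -1/9 4 -7 E
1 40/409 40/401 20/409 -40/401 3 -7 S
2 4/29 20/113 2/29 -20/113 3 -6 W
3 40/173 8/37 20/173 -8/37 4 -6 N
4 10/73 1/9 5/73 -1/9 4 -7 E
5 40/409 40/401 20/409 -40/401 3 -7 S
6 4/29 20/113 2/29 -20/113 3 -6 W
7 40/173 8/37 20/173 -8/37 4 -6 N
final 4 -7 E

n=0: pose=(4,-7,E); sL=10/73, sR=1/9; mL=5/73, mR=-1/9; mL+mR=-28/657 → advance -1; mR−mL=-118/657 → turn -1·90°
n=1: pose=(3,-7,S); sL=40/409, sR=40/401; mL=20/409, mR=-40/401; mL+mR=-8340/164009 → advance -1; mR−mL=-24380/164009 → turn -1·90°
n=2: pose=(3,-6,W); sL=4/29, sR=20/113; mL=2/29, mR=-20/113; mL+mR=-354/3277 → advance -1; mR−mL=-806/3277 → turn -1·90°
n=3: pose=(4,-6,N); sL=40/173, sR=8/37; mL=20/173, mR=-8/37; mL+mR=-644/6401 → advance -1; mR−mL=-2124/6401 → turn -1·90°
n=4: pose=(4,-7,E); sL=10/73, sR=1/9; mL=5/73, mR=-1/9; mL+mR=-28/657 → advance -1; mR−mL=-118/657 → turn -1·90°
n=5: pose=(3,-7,S); sL=40/409, sR=40/401; mL=20/409, mR=-40/401; mL+mR=-8340/164009 → advance -1; mR−mL=-24380/164009 → turn -1·90°
n=6: pose=(3,-6,W); sL=4/29, sR=20/113; mL=2/29, mR=-20/113; mL+mR=-354/3277 → advance -1; mR−mL=-806/3277 → turn -1·90°
n=7: pose=(4,-6,N); sL=40/173, sR=8/37; mL=20/173, mR=-8/37; mL+mR=-644/6401 → advance -1; mR−mL=-2124/6401 → turn -1·90°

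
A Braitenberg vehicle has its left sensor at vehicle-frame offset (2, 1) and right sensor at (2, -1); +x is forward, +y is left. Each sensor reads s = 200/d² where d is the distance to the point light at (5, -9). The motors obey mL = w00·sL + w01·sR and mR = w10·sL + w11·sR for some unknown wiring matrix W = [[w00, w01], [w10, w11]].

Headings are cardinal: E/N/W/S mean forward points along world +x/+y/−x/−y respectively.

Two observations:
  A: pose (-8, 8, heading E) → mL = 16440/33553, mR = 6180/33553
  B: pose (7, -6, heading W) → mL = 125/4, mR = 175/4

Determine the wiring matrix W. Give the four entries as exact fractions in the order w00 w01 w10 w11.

obs A: pose=(-8,8,E) → sL=40/89, sR=200/377, mL=16440/33553, mR=6180/33553
obs B: pose=(7,-6,W) → sL=50, sR=25/2, mL=125/4, mR=175/4
sensor matrix S = [[40/89, 200/377], [50, 25/2]]; det S = -701500/33553
solve [mL_A; mL_B] = S·[w00; w01] and [mR_A; mR_B] = S·[w10; w11]:
  w00 = 1/2, w01 = 1/2, w10 = 1, w11 = -1/2

1/2 1/2 1 -1/2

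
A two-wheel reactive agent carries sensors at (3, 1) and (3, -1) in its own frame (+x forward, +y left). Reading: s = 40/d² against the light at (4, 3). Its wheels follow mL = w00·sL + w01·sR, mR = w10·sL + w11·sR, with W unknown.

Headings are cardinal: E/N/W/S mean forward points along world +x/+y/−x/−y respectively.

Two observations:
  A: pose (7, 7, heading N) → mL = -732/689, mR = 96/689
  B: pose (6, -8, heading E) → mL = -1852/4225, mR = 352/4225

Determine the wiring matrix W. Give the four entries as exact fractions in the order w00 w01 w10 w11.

-1 -1/2 1 -1

obs A: pose=(7,7,N) → sL=40/53, sR=8/13, mL=-732/689, mR=96/689
obs B: pose=(6,-8,E) → sL=8/25, sR=40/169, mL=-1852/4225, mR=352/4225
sensor matrix S = [[40/53, 8/13], [8/25, 40/169]]; det S = -4096/223925
solve [mL_A; mL_B] = S·[w00; w01] and [mR_A; mR_B] = S·[w10; w11]:
  w00 = -1, w01 = -1/2, w10 = 1, w11 = -1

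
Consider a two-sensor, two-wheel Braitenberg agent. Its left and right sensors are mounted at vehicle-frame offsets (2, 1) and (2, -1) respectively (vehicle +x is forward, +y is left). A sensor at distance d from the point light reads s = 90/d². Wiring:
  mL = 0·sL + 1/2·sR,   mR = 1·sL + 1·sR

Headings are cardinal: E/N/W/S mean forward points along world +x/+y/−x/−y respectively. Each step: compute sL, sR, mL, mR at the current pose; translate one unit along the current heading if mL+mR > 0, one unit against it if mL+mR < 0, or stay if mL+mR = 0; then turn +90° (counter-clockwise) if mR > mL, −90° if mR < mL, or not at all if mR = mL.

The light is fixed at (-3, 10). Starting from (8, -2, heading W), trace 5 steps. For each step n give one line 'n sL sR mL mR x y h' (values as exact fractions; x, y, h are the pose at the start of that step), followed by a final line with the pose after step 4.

n=0: pose=(8,-2,W); sL=9/25, sR=45/101; mL=45/202, mR=2034/2525; mL+mR=5193/5050 → advance +1; mR−mL=2943/5050 → turn +1·90°
n=1: pose=(7,-2,S); sL=90/317, sR=90/277; mL=45/277, mR=53460/87809; mL+mR=67725/87809 → advance +1; mR−mL=39195/87809 → turn +1·90°
n=2: pose=(7,-3,E); sL=5/16, sR=9/34; mL=9/68, mR=157/272; mL+mR=193/272 → advance +1; mR−mL=121/272 → turn +1·90°
n=3: pose=(8,-3,N); sL=90/221, sR=18/53; mL=9/53, mR=8748/11713; mL+mR=10737/11713 → advance +1; mR−mL=6759/11713 → turn +1·90°
n=4: pose=(8,-2,W); sL=9/25, sR=45/101; mL=45/202, mR=2034/2525; mL+mR=5193/5050 → advance +1; mR−mL=2943/5050 → turn +1·90°

0 9/25 45/101 45/202 2034/2525 8 -2 W
1 90/317 90/277 45/277 53460/87809 7 -2 S
2 5/16 9/34 9/68 157/272 7 -3 E
3 90/221 18/53 9/53 8748/11713 8 -3 N
4 9/25 45/101 45/202 2034/2525 8 -2 W
final 7 -2 S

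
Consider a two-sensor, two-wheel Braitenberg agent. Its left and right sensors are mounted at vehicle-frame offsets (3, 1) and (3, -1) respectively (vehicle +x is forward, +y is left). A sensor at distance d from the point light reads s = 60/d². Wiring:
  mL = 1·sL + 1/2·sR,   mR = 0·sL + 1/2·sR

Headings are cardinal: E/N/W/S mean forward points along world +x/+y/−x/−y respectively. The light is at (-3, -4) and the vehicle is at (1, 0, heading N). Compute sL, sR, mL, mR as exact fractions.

30/29 30/37 1545/1073 15/37

left sensor world pos  = (0, 3); dL² = 58
right sensor world pos = (2, 3); dR² = 74
sL = 60/58 = 30/29
sR = 60/74 = 30/37
mL = 1·sL + 1/2·sR = 1545/1073
mR = 0·sL + 1/2·sR = 15/37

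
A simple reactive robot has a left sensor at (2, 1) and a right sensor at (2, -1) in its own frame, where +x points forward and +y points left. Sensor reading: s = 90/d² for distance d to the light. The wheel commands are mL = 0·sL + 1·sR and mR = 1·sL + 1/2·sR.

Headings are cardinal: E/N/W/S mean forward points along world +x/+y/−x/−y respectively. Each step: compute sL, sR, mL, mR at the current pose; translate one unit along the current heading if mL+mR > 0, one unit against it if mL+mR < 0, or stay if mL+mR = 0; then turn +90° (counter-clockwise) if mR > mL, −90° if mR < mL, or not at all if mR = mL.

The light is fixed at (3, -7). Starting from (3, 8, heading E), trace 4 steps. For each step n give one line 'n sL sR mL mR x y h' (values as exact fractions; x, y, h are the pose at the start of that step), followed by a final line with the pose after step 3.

0 9/26 9/20 9/20 297/520 3 8 E
1 90/289 90/293 90/293 39375/84677 4 8 N
2 45/113 9/29 9/29 3627/6554 4 9 W
3 90/197 90/197 90/197 135/197 3 9 S
final 3 8 E

n=0: pose=(3,8,E); sL=9/26, sR=9/20; mL=9/20, mR=297/520; mL+mR=531/520 → advance +1; mR−mL=63/520 → turn +1·90°
n=1: pose=(4,8,N); sL=90/289, sR=90/293; mL=90/293, mR=39375/84677; mL+mR=65385/84677 → advance +1; mR−mL=13365/84677 → turn +1·90°
n=2: pose=(4,9,W); sL=45/113, sR=9/29; mL=9/29, mR=3627/6554; mL+mR=5661/6554 → advance +1; mR−mL=1593/6554 → turn +1·90°
n=3: pose=(3,9,S); sL=90/197, sR=90/197; mL=90/197, mR=135/197; mL+mR=225/197 → advance +1; mR−mL=45/197 → turn +1·90°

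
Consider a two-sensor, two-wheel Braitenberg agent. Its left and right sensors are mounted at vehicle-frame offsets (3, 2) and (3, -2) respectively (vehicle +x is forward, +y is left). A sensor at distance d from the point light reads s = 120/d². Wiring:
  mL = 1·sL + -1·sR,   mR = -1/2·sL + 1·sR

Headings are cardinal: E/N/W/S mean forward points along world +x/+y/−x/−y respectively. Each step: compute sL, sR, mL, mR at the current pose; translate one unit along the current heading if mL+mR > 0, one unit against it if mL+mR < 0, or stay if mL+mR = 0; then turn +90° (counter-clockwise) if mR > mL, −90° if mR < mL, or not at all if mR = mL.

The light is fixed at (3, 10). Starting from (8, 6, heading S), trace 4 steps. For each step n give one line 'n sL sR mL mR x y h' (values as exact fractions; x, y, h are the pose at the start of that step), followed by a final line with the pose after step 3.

n=0: pose=(8,6,S); sL=60/49, sR=60/29; mL=-1200/1421, mR=2070/1421; mL+mR=30/49 → advance +1; mR−mL=3270/1421 → turn +1·90°
n=1: pose=(8,5,E); sL=120/73, sR=120/113; mL=4800/8249, mR=1980/8249; mL+mR=60/73 → advance +1; mR−mL=-2820/8249 → turn -1·90°
n=2: pose=(9,5,S); sL=15/16, sR=3/2; mL=-9/16, mR=33/32; mL+mR=15/32 → advance +1; mR−mL=51/32 → turn +1·90°
n=3: pose=(9,4,E); sL=120/97, sR=24/29; mL=1152/2813, mR=588/2813; mL+mR=60/97 → advance +1; mR−mL=-564/2813 → turn -1·90°

0 60/49 60/29 -1200/1421 2070/1421 8 6 S
1 120/73 120/113 4800/8249 1980/8249 8 5 E
2 15/16 3/2 -9/16 33/32 9 5 S
3 120/97 24/29 1152/2813 588/2813 9 4 E
final 10 4 S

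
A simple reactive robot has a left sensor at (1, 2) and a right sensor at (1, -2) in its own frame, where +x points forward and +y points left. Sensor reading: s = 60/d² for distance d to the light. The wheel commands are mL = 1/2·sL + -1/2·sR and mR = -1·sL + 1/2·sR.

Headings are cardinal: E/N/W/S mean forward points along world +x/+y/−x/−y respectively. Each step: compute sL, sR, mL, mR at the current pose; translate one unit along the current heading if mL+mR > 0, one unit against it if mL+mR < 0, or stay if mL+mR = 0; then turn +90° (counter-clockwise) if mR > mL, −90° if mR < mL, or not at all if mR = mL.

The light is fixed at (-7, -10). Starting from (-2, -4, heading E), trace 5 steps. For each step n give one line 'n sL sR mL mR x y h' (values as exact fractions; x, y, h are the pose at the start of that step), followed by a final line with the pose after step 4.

n=0: pose=(-2,-4,E); sL=3/5, sR=15/13; mL=-18/65, mR=-3/130; mL+mR=-3/10 → advance -1; mR−mL=33/130 → turn +1·90°
n=1: pose=(-3,-4,N); sL=60/53, sR=12/17; mL=192/901, mR=-702/901; mL+mR=-30/53 → advance -1; mR−mL=-894/901 → turn -1·90°
n=2: pose=(-3,-5,E); sL=30/37, sR=30/17; mL=-300/629, mR=45/629; mL+mR=-15/37 → advance -1; mR−mL=345/629 → turn +1·90°
n=3: pose=(-4,-5,N); sL=60/37, sR=60/61; mL=720/2257, mR=-2550/2257; mL+mR=-30/37 → advance -1; mR−mL=-3270/2257 → turn -1·90°
n=4: pose=(-4,-6,E); sL=15/13, sR=3; mL=-12/13, mR=9/26; mL+mR=-15/26 → advance -1; mR−mL=33/26 → turn +1·90°

0 3/5 15/13 -18/65 -3/130 -2 -4 E
1 60/53 12/17 192/901 -702/901 -3 -4 N
2 30/37 30/17 -300/629 45/629 -3 -5 E
3 60/37 60/61 720/2257 -2550/2257 -4 -5 N
4 15/13 3 -12/13 9/26 -4 -6 E
final -5 -6 N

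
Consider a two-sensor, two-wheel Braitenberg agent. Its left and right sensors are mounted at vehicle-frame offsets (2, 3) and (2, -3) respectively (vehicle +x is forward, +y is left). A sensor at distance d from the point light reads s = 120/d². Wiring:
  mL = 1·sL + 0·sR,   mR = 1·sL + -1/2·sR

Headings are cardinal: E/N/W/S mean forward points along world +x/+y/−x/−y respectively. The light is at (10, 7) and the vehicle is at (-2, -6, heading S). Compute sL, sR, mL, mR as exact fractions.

20/51 4/15 20/51 22/85

left sensor world pos  = (1, -8); dL² = 306
right sensor world pos = (-5, -8); dR² = 450
sL = 120/306 = 20/51
sR = 120/450 = 4/15
mL = 1·sL + 0·sR = 20/51
mR = 1·sL + -1/2·sR = 22/85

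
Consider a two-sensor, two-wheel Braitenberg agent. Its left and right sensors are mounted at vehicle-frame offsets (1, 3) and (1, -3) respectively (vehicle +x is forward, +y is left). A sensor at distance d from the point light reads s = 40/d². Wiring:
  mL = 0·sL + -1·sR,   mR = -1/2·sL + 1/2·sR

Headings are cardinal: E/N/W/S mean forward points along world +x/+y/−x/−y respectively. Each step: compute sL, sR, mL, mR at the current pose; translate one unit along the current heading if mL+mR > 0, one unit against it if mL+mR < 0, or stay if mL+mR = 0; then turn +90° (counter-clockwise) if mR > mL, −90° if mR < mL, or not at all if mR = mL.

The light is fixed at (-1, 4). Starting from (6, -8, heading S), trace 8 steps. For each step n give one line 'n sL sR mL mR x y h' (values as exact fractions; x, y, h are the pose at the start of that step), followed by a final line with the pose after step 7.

0 40/269 8/37 -8/37 336/9953 6 -8 S
1 5/16 2/13 -2/13 -33/416 6 -7 E
2 40/109 40/181 -40/181 -1440/19729 5 -7 N
3 4/25 20/53 -20/53 144/1325 5 -8 W
4 40/269 8/37 -8/37 336/9953 6 -8 S
5 5/16 2/13 -2/13 -33/416 6 -7 E
6 40/109 40/181 -40/181 -1440/19729 5 -7 N
7 4/25 20/53 -20/53 144/1325 5 -8 W
final 6 -8 S

n=0: pose=(6,-8,S); sL=40/269, sR=8/37; mL=-8/37, mR=336/9953; mL+mR=-1816/9953 → advance -1; mR−mL=2488/9953 → turn +1·90°
n=1: pose=(6,-7,E); sL=5/16, sR=2/13; mL=-2/13, mR=-33/416; mL+mR=-97/416 → advance -1; mR−mL=31/416 → turn +1·90°
n=2: pose=(5,-7,N); sL=40/109, sR=40/181; mL=-40/181, mR=-1440/19729; mL+mR=-5800/19729 → advance -1; mR−mL=2920/19729 → turn +1·90°
n=3: pose=(5,-8,W); sL=4/25, sR=20/53; mL=-20/53, mR=144/1325; mL+mR=-356/1325 → advance -1; mR−mL=644/1325 → turn +1·90°
n=4: pose=(6,-8,S); sL=40/269, sR=8/37; mL=-8/37, mR=336/9953; mL+mR=-1816/9953 → advance -1; mR−mL=2488/9953 → turn +1·90°
n=5: pose=(6,-7,E); sL=5/16, sR=2/13; mL=-2/13, mR=-33/416; mL+mR=-97/416 → advance -1; mR−mL=31/416 → turn +1·90°
n=6: pose=(5,-7,N); sL=40/109, sR=40/181; mL=-40/181, mR=-1440/19729; mL+mR=-5800/19729 → advance -1; mR−mL=2920/19729 → turn +1·90°
n=7: pose=(5,-8,W); sL=4/25, sR=20/53; mL=-20/53, mR=144/1325; mL+mR=-356/1325 → advance -1; mR−mL=644/1325 → turn +1·90°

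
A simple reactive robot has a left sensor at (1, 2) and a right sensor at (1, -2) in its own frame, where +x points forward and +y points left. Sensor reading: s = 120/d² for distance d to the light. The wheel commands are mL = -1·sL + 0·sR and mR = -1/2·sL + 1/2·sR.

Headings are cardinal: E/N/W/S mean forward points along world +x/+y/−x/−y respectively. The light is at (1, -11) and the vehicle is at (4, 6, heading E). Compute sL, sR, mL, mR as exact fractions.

left sensor world pos  = (5, 8); dL² = 377
right sensor world pos = (5, 4); dR² = 241
sL = 120/377 = 120/377
sR = 120/241 = 120/241
mL = -1·sL + 0·sR = -120/377
mR = -1/2·sL + 1/2·sR = 8160/90857

120/377 120/241 -120/377 8160/90857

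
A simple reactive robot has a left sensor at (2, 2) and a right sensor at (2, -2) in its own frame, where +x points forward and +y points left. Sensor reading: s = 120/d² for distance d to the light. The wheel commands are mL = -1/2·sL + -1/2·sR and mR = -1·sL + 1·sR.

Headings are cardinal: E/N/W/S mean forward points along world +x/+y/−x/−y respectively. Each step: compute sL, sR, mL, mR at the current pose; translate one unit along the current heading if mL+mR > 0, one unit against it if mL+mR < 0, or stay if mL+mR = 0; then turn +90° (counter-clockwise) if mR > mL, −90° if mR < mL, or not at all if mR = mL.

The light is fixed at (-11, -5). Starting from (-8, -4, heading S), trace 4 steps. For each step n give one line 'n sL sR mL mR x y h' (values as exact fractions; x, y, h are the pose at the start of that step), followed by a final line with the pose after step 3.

0 60/13 60 -420/13 720/13 -8 -4 S
1 120/29 120/29 -120/29 0 -8 -5 E
2 30 6 -18 -24 -9 -5 N
3 120/17 24/5 -504/85 -192/85 -9 -6 E
final -10 -6 N

n=0: pose=(-8,-4,S); sL=60/13, sR=60; mL=-420/13, mR=720/13; mL+mR=300/13 → advance +1; mR−mL=1140/13 → turn +1·90°
n=1: pose=(-8,-5,E); sL=120/29, sR=120/29; mL=-120/29, mR=0; mL+mR=-120/29 → advance -1; mR−mL=120/29 → turn +1·90°
n=2: pose=(-9,-5,N); sL=30, sR=6; mL=-18, mR=-24; mL+mR=-42 → advance -1; mR−mL=-6 → turn -1·90°
n=3: pose=(-9,-6,E); sL=120/17, sR=24/5; mL=-504/85, mR=-192/85; mL+mR=-696/85 → advance -1; mR−mL=312/85 → turn +1·90°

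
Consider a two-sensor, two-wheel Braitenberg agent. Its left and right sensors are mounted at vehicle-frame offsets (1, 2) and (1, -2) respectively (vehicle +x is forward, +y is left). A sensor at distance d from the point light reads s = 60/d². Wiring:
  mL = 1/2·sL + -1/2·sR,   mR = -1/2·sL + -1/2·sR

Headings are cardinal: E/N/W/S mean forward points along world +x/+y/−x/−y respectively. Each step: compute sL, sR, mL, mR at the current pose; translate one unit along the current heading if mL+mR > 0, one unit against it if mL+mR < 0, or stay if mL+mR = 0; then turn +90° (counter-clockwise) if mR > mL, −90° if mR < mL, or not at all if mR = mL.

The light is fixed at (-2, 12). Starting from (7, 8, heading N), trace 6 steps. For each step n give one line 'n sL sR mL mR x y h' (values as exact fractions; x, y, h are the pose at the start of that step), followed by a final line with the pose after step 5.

n=0: pose=(7,8,N); sL=30/29, sR=6/13; mL=108/377, mR=-282/377; mL+mR=-6/13 → advance -1; mR−mL=-30/29 → turn -1·90°
n=1: pose=(7,7,E); sL=60/109, sR=60/149; mL=1200/16241, mR=-7740/16241; mL+mR=-60/149 → advance -1; mR−mL=-60/109 → turn -1·90°
n=2: pose=(6,7,S); sL=15/34, sR=5/6; mL=-10/51, mR=-65/102; mL+mR=-5/6 → advance -1; mR−mL=-15/34 → turn -1·90°
n=3: pose=(6,8,W); sL=12/17, sR=60/53; mL=-192/901, mR=-828/901; mL+mR=-60/53 → advance -1; mR−mL=-12/17 → turn -1·90°
n=4: pose=(7,8,N); sL=30/29, sR=6/13; mL=108/377, mR=-282/377; mL+mR=-6/13 → advance -1; mR−mL=-30/29 → turn -1·90°
n=5: pose=(7,7,E); sL=60/109, sR=60/149; mL=1200/16241, mR=-7740/16241; mL+mR=-60/149 → advance -1; mR−mL=-60/109 → turn -1·90°

0 30/29 6/13 108/377 -282/377 7 8 N
1 60/109 60/149 1200/16241 -7740/16241 7 7 E
2 15/34 5/6 -10/51 -65/102 6 7 S
3 12/17 60/53 -192/901 -828/901 6 8 W
4 30/29 6/13 108/377 -282/377 7 8 N
5 60/109 60/149 1200/16241 -7740/16241 7 7 E
final 6 7 S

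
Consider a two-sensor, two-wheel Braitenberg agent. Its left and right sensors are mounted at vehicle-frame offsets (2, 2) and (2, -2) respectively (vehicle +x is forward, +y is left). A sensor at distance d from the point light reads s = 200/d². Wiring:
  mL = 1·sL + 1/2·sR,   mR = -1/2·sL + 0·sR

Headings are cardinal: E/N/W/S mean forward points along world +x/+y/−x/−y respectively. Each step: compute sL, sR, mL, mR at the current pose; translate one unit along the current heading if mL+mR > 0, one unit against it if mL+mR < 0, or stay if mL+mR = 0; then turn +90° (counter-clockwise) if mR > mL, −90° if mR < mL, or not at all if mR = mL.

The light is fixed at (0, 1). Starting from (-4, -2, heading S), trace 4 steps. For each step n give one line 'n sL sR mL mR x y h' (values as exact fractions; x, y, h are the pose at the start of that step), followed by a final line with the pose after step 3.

0 200/29 200/61 15100/1769 -100/29 -4 -2 S
1 25/9 5 95/18 -25/18 -4 -3 W
2 200/53 200/13 7900/689 -100/53 -5 -3 N
3 20 100/17 390/17 -10 -5 -2 E
final -4 -2 S

n=0: pose=(-4,-2,S); sL=200/29, sR=200/61; mL=15100/1769, mR=-100/29; mL+mR=9000/1769 → advance +1; mR−mL=-21200/1769 → turn -1·90°
n=1: pose=(-4,-3,W); sL=25/9, sR=5; mL=95/18, mR=-25/18; mL+mR=35/9 → advance +1; mR−mL=-20/3 → turn -1·90°
n=2: pose=(-5,-3,N); sL=200/53, sR=200/13; mL=7900/689, mR=-100/53; mL+mR=6600/689 → advance +1; mR−mL=-9200/689 → turn -1·90°
n=3: pose=(-5,-2,E); sL=20, sR=100/17; mL=390/17, mR=-10; mL+mR=220/17 → advance +1; mR−mL=-560/17 → turn -1·90°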